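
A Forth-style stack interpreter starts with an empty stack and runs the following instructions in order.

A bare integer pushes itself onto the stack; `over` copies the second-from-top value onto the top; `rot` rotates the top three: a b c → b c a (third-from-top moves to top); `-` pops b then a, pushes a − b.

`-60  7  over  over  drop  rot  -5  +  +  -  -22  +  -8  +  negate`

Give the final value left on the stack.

-102

-60    : [-60]
7      : [-60, 7]
over   : [-60, 7, -60]
over   : [-60, 7, -60, 7]
drop   : [-60, 7, -60]
rot    : [7, -60, -60]
-5     : [7, -60, -60, -5]
+      : [7, -60, -65]
+      : [7, -125]
-      : [132]
-22    : [132, -22]
+      : [110]
-8     : [110, -8]
+      : [102]
negate : [-102]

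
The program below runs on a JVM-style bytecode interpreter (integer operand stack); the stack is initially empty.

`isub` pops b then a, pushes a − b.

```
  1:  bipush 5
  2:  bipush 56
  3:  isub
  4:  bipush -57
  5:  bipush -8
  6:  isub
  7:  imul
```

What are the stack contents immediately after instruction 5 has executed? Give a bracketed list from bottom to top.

[-51, -57, -8]

bipush 5   -> 5
bipush 56  -> 5 56
isub       -> -51
bipush -57 -> -51 -57
bipush -8  -> -51 -57 -8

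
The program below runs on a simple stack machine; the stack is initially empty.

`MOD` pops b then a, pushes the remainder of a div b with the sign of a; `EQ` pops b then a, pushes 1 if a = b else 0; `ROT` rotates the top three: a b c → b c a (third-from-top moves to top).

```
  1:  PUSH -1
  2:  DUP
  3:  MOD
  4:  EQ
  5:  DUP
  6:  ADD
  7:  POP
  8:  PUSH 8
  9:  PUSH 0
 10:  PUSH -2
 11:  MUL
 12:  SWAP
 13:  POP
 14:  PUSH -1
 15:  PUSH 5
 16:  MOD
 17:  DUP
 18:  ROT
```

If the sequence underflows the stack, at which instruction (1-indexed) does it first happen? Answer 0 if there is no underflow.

PUSH -1 : -1
DUP     : -1 -1
MOD     : 0
EQ  — needs 2 operands, stack has 1 → underflow

4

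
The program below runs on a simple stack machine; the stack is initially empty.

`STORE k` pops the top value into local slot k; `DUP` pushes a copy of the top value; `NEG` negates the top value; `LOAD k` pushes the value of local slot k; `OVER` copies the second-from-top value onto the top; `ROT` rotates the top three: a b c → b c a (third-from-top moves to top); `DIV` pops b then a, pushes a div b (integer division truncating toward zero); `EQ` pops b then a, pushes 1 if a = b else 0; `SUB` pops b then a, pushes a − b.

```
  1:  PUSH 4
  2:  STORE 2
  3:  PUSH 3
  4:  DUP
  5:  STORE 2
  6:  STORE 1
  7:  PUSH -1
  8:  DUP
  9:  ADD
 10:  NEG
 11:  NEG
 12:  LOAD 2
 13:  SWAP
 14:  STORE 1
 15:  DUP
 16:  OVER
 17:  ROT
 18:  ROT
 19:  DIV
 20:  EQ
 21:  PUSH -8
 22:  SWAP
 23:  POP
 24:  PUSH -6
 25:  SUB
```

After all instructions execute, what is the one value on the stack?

PUSH 4  → [4]
STORE 2 → []
PUSH 3  → [3]
DUP     → [3, 3]
STORE 2 → [3]
STORE 1 → []
PUSH -1 → [-1]
DUP     → [-1, -1]
ADD     → [-2]
NEG     → [2]
NEG     → [-2]
LOAD 2  → [-2, 3]
SWAP    → [3, -2]
STORE 1 → [3]
DUP     → [3, 3]
OVER    → [3, 3, 3]
ROT     → [3, 3, 3]
ROT     → [3, 3, 3]
DIV     → [3, 1]
EQ      → [0]
PUSH -8 → [0, -8]
SWAP    → [-8, 0]
POP     → [-8]
PUSH -6 → [-8, -6]
SUB     → [-2]

-2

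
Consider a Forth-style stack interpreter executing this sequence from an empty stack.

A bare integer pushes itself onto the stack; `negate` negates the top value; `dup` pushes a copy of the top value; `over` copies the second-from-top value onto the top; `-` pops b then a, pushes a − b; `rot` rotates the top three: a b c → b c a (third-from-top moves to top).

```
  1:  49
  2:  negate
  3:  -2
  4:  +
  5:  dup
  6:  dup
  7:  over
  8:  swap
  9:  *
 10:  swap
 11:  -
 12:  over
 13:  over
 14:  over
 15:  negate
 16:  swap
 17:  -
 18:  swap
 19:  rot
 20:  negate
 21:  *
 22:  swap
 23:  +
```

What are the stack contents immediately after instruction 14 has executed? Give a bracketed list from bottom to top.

[-51, 2652, -51, 2652, -51]

49      [49]
negate  [-49]
-2      [-49, -2]
+       [-51]
dup     [-51, -51]
dup     [-51, -51, -51]
over    [-51, -51, -51, -51]
swap    [-51, -51, -51, -51]
*       [-51, -51, 2601]
swap    [-51, 2601, -51]
-       [-51, 2652]
over    [-51, 2652, -51]
over    [-51, 2652, -51, 2652]
over    [-51, 2652, -51, 2652, -51]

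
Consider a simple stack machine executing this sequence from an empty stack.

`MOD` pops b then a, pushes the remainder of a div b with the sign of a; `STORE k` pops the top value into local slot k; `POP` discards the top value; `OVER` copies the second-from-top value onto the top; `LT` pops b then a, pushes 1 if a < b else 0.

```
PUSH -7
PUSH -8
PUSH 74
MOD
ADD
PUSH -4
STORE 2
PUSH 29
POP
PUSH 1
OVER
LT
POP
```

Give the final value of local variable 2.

PUSH -7 → -7
PUSH -8 → -7 -8
PUSH 74 → -7 -8 74
MOD     → -7 -8
ADD     → -15
PUSH -4 → -15 -4
STORE 2 → -15
PUSH 29 → -15 29
POP     → -15
PUSH 1  → -15 1
OVER    → -15 1 -15
LT      → -15 0
POP     → -15

-4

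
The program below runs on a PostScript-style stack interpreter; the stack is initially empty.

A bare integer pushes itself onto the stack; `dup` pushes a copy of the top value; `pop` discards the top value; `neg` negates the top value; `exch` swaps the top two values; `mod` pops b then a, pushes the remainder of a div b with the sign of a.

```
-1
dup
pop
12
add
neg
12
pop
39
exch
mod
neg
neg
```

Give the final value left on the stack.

6

-1    [-1]
dup   [-1, -1]
pop   [-1]
12    [-1, 12]
add   [11]
neg   [-11]
12    [-11, 12]
pop   [-11]
39    [-11, 39]
exch  [39, -11]
mod   [6]
neg   [-6]
neg   [6]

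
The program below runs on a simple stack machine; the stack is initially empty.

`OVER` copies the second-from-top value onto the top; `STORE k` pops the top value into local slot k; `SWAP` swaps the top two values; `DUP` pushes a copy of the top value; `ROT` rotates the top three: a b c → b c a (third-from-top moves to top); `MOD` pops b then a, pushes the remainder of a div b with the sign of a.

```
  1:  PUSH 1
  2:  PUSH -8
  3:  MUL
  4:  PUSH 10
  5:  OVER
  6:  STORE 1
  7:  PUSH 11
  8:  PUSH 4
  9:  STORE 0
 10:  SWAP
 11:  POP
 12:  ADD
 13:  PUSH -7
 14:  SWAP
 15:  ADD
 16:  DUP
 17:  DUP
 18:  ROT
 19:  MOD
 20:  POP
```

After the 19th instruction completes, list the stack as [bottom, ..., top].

[-4, 0]

PUSH 1  : [1]
PUSH -8 : [1, -8]
MUL     : [-8]
PUSH 10 : [-8, 10]
OVER    : [-8, 10, -8]
STORE 1 : [-8, 10]
PUSH 11 : [-8, 10, 11]
PUSH 4  : [-8, 10, 11, 4]
STORE 0 : [-8, 10, 11]
SWAP    : [-8, 11, 10]
POP     : [-8, 11]
ADD     : [3]
PUSH -7 : [3, -7]
SWAP    : [-7, 3]
ADD     : [-4]
DUP     : [-4, -4]
DUP     : [-4, -4, -4]
ROT     : [-4, -4, -4]
MOD     : [-4, 0]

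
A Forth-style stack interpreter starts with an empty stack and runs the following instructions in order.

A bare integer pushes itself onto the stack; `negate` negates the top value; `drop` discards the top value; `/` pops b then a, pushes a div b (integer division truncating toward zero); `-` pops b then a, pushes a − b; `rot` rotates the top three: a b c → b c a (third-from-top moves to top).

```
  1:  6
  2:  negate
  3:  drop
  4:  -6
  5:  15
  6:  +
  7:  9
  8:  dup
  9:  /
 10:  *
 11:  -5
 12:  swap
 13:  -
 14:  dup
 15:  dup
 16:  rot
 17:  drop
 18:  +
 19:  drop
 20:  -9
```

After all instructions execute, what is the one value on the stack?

-9

6      -> [6]
negate -> [-6]
drop   -> []
-6     -> [-6]
15     -> [-6, 15]
+      -> [9]
9      -> [9, 9]
dup    -> [9, 9, 9]
/      -> [9, 1]
*      -> [9]
-5     -> [9, -5]
swap   -> [-5, 9]
-      -> [-14]
dup    -> [-14, -14]
dup    -> [-14, -14, -14]
rot    -> [-14, -14, -14]
drop   -> [-14, -14]
+      -> [-28]
drop   -> []
-9     -> [-9]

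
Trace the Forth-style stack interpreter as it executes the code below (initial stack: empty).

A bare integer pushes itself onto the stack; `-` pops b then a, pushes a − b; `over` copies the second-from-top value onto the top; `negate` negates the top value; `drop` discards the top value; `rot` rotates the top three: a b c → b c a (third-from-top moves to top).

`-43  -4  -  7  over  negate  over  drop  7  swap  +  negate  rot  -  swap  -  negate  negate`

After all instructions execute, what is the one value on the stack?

-43    -> [-43]
-4     -> [-43, -4]
-      -> [-39]
7      -> [-39, 7]
over   -> [-39, 7, -39]
negate -> [-39, 7, 39]
over   -> [-39, 7, 39, 7]
drop   -> [-39, 7, 39]
7      -> [-39, 7, 39, 7]
swap   -> [-39, 7, 7, 39]
+      -> [-39, 7, 46]
negate -> [-39, 7, -46]
rot    -> [7, -46, -39]
-      -> [7, -7]
swap   -> [-7, 7]
-      -> [-14]
negate -> [14]
negate -> [-14]

-14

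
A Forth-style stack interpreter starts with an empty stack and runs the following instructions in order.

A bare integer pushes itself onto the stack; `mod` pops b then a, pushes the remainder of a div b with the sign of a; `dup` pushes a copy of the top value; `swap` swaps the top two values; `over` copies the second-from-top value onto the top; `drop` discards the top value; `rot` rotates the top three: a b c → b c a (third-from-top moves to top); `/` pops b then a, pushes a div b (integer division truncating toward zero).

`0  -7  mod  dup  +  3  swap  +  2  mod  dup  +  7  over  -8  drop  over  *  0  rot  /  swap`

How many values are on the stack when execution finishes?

3

0     0
-7    0 -7
mod   0
dup   0 0
+     0
3     0 3
swap  3 0
+     3
2     3 2
mod   1
dup   1 1
+     2
7     2 7
over  2 7 2
-8    2 7 2 -8
drop  2 7 2
over  2 7 2 7
*     2 7 14
0     2 7 14 0
rot   2 14 0 7
/     2 14 0
swap  2 0 14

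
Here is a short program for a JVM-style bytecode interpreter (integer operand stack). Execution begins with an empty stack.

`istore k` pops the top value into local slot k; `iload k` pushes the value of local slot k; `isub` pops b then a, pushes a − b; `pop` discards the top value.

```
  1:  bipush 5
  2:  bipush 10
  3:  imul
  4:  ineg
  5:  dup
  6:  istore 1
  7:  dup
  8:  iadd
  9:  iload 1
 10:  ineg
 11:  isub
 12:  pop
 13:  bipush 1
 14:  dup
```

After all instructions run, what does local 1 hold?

-50

bipush 5  -> 5
bipush 10 -> 5 10
imul      -> 50
ineg      -> -50
dup       -> -50 -50
istore 1  -> -50
dup       -> -50 -50
iadd      -> -100
iload 1   -> -100 -50
ineg      -> -100 50
isub      -> -150
pop       -> (empty)
bipush 1  -> 1
dup       -> 1 1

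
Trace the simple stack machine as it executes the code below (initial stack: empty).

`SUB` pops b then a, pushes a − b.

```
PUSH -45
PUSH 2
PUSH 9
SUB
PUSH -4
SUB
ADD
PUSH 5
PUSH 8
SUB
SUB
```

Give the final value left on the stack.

PUSH -45 -> -45
PUSH 2   -> -45 2
PUSH 9   -> -45 2 9
SUB      -> -45 -7
PUSH -4  -> -45 -7 -4
SUB      -> -45 -3
ADD      -> -48
PUSH 5   -> -48 5
PUSH 8   -> -48 5 8
SUB      -> -48 -3
SUB      -> -45

-45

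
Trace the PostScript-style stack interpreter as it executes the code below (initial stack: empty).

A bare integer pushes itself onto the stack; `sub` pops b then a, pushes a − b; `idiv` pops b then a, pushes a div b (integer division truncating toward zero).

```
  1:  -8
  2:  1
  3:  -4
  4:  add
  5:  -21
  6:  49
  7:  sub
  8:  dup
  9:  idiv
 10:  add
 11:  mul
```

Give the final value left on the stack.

-8   : [-8]
1    : [-8, 1]
-4   : [-8, 1, -4]
add  : [-8, -3]
-21  : [-8, -3, -21]
49   : [-8, -3, -21, 49]
sub  : [-8, -3, -70]
dup  : [-8, -3, -70, -70]
idiv : [-8, -3, 1]
add  : [-8, -2]
mul  : [16]

16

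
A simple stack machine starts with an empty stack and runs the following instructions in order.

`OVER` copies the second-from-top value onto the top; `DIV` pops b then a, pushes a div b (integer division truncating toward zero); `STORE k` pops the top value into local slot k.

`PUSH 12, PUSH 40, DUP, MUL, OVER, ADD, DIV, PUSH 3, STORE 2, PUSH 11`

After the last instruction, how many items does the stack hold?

PUSH 12  12
PUSH 40  12 40
DUP      12 40 40
MUL      12 1600
OVER     12 1600 12
ADD      12 1612
DIV      0
PUSH 3   0 3
STORE 2  0
PUSH 11  0 11

2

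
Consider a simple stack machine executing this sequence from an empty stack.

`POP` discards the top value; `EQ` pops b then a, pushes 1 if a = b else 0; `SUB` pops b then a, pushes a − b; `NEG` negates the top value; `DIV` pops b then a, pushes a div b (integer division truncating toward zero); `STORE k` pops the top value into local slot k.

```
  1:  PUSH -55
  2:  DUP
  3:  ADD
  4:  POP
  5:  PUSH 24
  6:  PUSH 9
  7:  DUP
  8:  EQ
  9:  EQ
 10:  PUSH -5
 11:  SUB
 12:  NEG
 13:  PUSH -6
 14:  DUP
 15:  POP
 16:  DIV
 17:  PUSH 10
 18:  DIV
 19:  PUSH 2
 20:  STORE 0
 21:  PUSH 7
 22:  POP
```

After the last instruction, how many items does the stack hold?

1

PUSH -55 -> [-55]
DUP      -> [-55, -55]
ADD      -> [-110]
POP      -> []
PUSH 24  -> [24]
PUSH 9   -> [24, 9]
DUP      -> [24, 9, 9]
EQ       -> [24, 1]
EQ       -> [0]
PUSH -5  -> [0, -5]
SUB      -> [5]
NEG      -> [-5]
PUSH -6  -> [-5, -6]
DUP      -> [-5, -6, -6]
POP      -> [-5, -6]
DIV      -> [0]
PUSH 10  -> [0, 10]
DIV      -> [0]
PUSH 2   -> [0, 2]
STORE 0  -> [0]
PUSH 7   -> [0, 7]
POP      -> [0]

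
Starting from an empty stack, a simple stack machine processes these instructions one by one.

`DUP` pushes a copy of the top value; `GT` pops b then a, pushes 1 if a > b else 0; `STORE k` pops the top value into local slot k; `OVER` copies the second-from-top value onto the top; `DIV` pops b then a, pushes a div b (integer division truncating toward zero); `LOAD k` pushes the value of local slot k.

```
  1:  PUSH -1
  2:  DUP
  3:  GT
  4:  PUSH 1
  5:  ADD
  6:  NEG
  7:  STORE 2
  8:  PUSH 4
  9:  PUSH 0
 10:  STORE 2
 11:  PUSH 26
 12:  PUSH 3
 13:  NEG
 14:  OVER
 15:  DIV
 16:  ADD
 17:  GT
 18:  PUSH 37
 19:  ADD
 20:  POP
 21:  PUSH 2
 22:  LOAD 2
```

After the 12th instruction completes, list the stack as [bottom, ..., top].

[4, 26, 3]

PUSH -1 : [-1]
DUP     : [-1, -1]
GT      : [0]
PUSH 1  : [0, 1]
ADD     : [1]
NEG     : [-1]
STORE 2 : []
PUSH 4  : [4]
PUSH 0  : [4, 0]
STORE 2 : [4]
PUSH 26 : [4, 26]
PUSH 3  : [4, 26, 3]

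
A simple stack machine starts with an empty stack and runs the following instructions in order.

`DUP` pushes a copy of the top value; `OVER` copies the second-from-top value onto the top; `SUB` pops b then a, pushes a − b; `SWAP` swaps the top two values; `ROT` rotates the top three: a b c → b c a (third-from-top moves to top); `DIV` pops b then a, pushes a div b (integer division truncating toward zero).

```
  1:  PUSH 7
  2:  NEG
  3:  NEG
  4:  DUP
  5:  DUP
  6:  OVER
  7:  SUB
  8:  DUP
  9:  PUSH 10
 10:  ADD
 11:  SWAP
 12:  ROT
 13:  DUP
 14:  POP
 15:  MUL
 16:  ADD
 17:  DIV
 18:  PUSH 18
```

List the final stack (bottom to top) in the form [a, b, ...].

[0, 18]

PUSH 7   [7]
NEG      [-7]
NEG      [7]
DUP      [7, 7]
DUP      [7, 7, 7]
OVER     [7, 7, 7, 7]
SUB      [7, 7, 0]
DUP      [7, 7, 0, 0]
PUSH 10  [7, 7, 0, 0, 10]
ADD      [7, 7, 0, 10]
SWAP     [7, 7, 10, 0]
ROT      [7, 10, 0, 7]
DUP      [7, 10, 0, 7, 7]
POP      [7, 10, 0, 7]
MUL      [7, 10, 0]
ADD      [7, 10]
DIV      [0]
PUSH 18  [0, 18]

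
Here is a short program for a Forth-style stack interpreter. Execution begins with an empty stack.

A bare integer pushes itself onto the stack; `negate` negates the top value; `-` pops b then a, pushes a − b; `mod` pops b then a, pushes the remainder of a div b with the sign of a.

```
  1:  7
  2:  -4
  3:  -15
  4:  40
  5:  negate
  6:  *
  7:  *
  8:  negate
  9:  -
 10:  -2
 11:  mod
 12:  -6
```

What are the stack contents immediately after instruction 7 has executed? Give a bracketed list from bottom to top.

7       [7]
-4      [7, -4]
-15     [7, -4, -15]
40      [7, -4, -15, 40]
negate  [7, -4, -15, -40]
*       [7, -4, 600]
*       [7, -2400]

[7, -2400]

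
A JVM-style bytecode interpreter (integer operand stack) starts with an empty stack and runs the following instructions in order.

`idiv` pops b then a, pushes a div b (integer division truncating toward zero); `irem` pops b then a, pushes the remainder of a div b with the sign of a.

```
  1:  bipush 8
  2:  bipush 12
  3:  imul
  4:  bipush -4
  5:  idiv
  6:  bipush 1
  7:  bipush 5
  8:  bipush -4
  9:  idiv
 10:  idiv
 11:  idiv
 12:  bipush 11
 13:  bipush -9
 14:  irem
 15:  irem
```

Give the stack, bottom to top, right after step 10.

bipush 8  → [8]
bipush 12 → [8, 12]
imul      → [96]
bipush -4 → [96, -4]
idiv      → [-24]
bipush 1  → [-24, 1]
bipush 5  → [-24, 1, 5]
bipush -4 → [-24, 1, 5, -4]
idiv      → [-24, 1, -1]
idiv      → [-24, -1]

[-24, -1]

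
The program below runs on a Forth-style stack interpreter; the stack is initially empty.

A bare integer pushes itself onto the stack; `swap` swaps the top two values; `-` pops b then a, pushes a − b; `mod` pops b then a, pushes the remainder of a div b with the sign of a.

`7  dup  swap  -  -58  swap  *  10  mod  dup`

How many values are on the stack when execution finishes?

7    : 7
dup  : 7 7
swap : 7 7
-    : 0
-58  : 0 -58
swap : -58 0
*    : 0
10   : 0 10
mod  : 0
dup  : 0 0

2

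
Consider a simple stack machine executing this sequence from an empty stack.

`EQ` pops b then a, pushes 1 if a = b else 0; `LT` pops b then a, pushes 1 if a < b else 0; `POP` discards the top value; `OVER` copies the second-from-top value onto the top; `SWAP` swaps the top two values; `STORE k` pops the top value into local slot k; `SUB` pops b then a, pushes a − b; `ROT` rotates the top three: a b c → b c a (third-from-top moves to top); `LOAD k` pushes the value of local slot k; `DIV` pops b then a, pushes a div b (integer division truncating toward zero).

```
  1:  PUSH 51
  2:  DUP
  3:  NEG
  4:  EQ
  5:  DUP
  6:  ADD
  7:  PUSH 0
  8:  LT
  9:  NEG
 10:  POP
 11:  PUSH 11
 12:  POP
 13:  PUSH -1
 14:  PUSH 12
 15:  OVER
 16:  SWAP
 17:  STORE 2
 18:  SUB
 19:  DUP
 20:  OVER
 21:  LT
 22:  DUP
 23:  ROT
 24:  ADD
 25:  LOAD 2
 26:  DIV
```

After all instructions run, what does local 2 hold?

12

PUSH 51 → 51
DUP     → 51 51
NEG     → 51 -51
EQ      → 0
DUP     → 0 0
ADD     → 0
PUSH 0  → 0 0
LT      → 0
NEG     → 0
POP     → (empty)
PUSH 11 → 11
POP     → (empty)
PUSH -1 → -1
PUSH 12 → -1 12
OVER    → -1 12 -1
SWAP    → -1 -1 12
STORE 2 → -1 -1
SUB     → 0
DUP     → 0 0
OVER    → 0 0 0
LT      → 0 0
DUP     → 0 0 0
ROT     → 0 0 0
ADD     → 0 0
LOAD 2  → 0 0 12
DIV     → 0 0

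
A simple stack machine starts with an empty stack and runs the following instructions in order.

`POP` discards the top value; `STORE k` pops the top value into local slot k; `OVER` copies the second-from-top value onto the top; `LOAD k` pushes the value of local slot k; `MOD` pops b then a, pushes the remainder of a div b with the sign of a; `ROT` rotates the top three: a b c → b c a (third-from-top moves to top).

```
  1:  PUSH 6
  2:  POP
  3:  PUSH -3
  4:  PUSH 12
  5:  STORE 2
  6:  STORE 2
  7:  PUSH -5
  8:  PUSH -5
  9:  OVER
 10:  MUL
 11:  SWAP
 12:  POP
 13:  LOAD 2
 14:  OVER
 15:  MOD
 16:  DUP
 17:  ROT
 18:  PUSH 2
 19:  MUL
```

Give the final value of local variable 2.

PUSH 6  → 6
POP     → (empty)
PUSH -3 → -3
PUSH 12 → -3 12
STORE 2 → -3
STORE 2 → (empty)
PUSH -5 → -5
PUSH -5 → -5 -5
OVER    → -5 -5 -5
MUL     → -5 25
SWAP    → 25 -5
POP     → 25
LOAD 2  → 25 -3
OVER    → 25 -3 25
MOD     → 25 -3
DUP     → 25 -3 -3
ROT     → -3 -3 25
PUSH 2  → -3 -3 25 2
MUL     → -3 -3 50

-3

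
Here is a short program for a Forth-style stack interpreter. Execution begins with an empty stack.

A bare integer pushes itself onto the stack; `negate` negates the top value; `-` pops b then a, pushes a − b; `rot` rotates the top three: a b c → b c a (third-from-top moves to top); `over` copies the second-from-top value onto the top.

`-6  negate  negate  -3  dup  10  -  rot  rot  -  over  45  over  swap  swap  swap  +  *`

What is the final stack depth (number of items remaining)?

-6     -> -6
negate -> 6
negate -> -6
-3     -> -6 -3
dup    -> -6 -3 -3
10     -> -6 -3 -3 10
-      -> -6 -3 -13
rot    -> -3 -13 -6
rot    -> -13 -6 -3
-      -> -13 -3
over   -> -13 -3 -13
45     -> -13 -3 -13 45
over   -> -13 -3 -13 45 -13
swap   -> -13 -3 -13 -13 45
swap   -> -13 -3 -13 45 -13
swap   -> -13 -3 -13 -13 45
+      -> -13 -3 -13 32
*      -> -13 -3 -416

3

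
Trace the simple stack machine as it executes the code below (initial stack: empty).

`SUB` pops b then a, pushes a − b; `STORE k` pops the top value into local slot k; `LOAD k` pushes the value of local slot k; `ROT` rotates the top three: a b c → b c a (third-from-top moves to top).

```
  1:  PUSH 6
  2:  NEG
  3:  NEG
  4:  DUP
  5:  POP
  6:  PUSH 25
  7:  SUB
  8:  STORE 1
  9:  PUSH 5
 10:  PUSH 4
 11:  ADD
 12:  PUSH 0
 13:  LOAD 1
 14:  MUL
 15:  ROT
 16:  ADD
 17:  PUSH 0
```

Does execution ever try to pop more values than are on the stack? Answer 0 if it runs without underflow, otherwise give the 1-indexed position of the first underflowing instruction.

PUSH 6  -> [6]
NEG     -> [-6]
NEG     -> [6]
DUP     -> [6, 6]
POP     -> [6]
PUSH 25 -> [6, 25]
SUB     -> [-19]
STORE 1 -> []
PUSH 5  -> [5]
PUSH 4  -> [5, 4]
ADD     -> [9]
PUSH 0  -> [9, 0]
LOAD 1  -> [9, 0, -19]
MUL     -> [9, 0]
ROT  — needs 3 operands, stack has 2 → underflow

15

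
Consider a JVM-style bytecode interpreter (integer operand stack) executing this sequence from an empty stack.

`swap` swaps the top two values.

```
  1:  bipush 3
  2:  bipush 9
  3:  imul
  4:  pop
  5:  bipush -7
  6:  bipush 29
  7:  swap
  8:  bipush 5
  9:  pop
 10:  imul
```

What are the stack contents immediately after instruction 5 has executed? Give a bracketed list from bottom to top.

[-7]

bipush 3   [3]
bipush 9   [3, 9]
imul       [27]
pop        []
bipush -7  [-7]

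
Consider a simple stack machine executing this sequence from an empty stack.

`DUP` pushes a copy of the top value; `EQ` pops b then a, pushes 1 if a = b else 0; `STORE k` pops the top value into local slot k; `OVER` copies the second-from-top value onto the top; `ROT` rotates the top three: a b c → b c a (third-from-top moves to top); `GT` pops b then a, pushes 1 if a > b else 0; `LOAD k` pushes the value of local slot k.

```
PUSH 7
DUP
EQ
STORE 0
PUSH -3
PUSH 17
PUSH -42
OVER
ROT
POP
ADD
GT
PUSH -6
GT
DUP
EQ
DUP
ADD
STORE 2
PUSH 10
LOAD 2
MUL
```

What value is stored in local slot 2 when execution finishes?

PUSH 7   -> [7]
DUP      -> [7, 7]
EQ       -> [1]
STORE 0  -> []
PUSH -3  -> [-3]
PUSH 17  -> [-3, 17]
PUSH -42 -> [-3, 17, -42]
OVER     -> [-3, 17, -42, 17]
ROT      -> [-3, -42, 17, 17]
POP      -> [-3, -42, 17]
ADD      -> [-3, -25]
GT       -> [1]
PUSH -6  -> [1, -6]
GT       -> [1]
DUP      -> [1, 1]
EQ       -> [1]
DUP      -> [1, 1]
ADD      -> [2]
STORE 2  -> []
PUSH 10  -> [10]
LOAD 2   -> [10, 2]
MUL      -> [20]

2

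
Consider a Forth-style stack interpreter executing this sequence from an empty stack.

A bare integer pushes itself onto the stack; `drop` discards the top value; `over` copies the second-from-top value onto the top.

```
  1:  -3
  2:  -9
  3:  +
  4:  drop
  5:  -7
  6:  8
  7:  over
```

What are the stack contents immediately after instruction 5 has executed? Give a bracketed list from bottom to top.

-3   -> -3
-9   -> -3 -9
+    -> -12
drop -> (empty)
-7   -> -7

[-7]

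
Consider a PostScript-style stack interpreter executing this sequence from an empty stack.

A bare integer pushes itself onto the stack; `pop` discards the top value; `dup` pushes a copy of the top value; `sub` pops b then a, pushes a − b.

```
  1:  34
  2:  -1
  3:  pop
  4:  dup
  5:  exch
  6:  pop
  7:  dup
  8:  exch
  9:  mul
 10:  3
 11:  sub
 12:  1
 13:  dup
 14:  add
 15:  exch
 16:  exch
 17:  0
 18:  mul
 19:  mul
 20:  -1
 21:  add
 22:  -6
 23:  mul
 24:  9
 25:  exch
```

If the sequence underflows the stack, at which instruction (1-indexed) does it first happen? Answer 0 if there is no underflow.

0

34   : 34
-1   : 34 -1
pop  : 34
dup  : 34 34
exch : 34 34
pop  : 34
dup  : 34 34
exch : 34 34
mul  : 1156
3    : 1156 3
sub  : 1153
1    : 1153 1
dup  : 1153 1 1
add  : 1153 2
exch : 2 1153
exch : 1153 2
0    : 1153 2 0
mul  : 1153 0
mul  : 0
-1   : 0 -1
add  : -1
-6   : -1 -6
mul  : 6
9    : 6 9
exch : 9 6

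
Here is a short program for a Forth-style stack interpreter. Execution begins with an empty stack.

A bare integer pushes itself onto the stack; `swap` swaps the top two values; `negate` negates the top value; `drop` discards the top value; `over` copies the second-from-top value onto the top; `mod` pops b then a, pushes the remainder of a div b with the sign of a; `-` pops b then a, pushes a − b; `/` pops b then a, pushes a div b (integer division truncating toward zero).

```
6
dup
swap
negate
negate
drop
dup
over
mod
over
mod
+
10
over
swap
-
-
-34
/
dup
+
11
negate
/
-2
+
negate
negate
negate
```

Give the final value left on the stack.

2

6      -> 6
dup    -> 6 6
swap   -> 6 6
negate -> 6 -6
negate -> 6 6
drop   -> 6
dup    -> 6 6
over   -> 6 6 6
mod    -> 6 0
over   -> 6 0 6
mod    -> 6 0
+      -> 6
10     -> 6 10
over   -> 6 10 6
swap   -> 6 6 10
-      -> 6 -4
-      -> 10
-34    -> 10 -34
/      -> 0
dup    -> 0 0
+      -> 0
11     -> 0 11
negate -> 0 -11
/      -> 0
-2     -> 0 -2
+      -> -2
negate -> 2
negate -> -2
negate -> 2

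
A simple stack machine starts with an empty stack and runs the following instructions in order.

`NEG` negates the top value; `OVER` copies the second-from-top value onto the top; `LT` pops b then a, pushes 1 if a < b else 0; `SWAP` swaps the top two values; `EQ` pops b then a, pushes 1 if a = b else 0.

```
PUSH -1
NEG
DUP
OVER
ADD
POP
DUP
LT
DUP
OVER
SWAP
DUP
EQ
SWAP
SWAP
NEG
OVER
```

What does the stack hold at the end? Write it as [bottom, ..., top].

PUSH -1  [-1]
NEG      [1]
DUP      [1, 1]
OVER     [1, 1, 1]
ADD      [1, 2]
POP      [1]
DUP      [1, 1]
LT       [0]
DUP      [0, 0]
OVER     [0, 0, 0]
SWAP     [0, 0, 0]
DUP      [0, 0, 0, 0]
EQ       [0, 0, 1]
SWAP     [0, 1, 0]
SWAP     [0, 0, 1]
NEG      [0, 0, -1]
OVER     [0, 0, -1, 0]

[0, 0, -1, 0]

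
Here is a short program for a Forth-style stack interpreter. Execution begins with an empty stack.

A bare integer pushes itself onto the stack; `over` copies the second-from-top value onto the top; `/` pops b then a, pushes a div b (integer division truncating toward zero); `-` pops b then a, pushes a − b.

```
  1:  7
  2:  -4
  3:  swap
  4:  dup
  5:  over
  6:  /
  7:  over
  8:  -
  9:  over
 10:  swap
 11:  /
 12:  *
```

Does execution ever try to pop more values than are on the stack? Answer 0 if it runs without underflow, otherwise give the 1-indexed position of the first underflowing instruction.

7    : 7
-4   : 7 -4
swap : -4 7
dup  : -4 7 7
over : -4 7 7 7
/    : -4 7 1
over : -4 7 1 7
-    : -4 7 -6
over : -4 7 -6 7
swap : -4 7 7 -6
/    : -4 7 -1
*    : -4 -7

0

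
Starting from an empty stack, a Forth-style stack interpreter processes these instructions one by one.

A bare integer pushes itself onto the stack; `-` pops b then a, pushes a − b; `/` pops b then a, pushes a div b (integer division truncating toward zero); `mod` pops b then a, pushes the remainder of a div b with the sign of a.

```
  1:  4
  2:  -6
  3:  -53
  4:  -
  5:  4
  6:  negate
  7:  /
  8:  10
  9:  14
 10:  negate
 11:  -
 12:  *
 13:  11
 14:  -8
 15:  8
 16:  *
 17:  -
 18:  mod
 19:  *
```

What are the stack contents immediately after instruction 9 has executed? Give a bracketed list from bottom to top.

4      : 4
-6     : 4 -6
-53    : 4 -6 -53
-      : 4 47
4      : 4 47 4
negate : 4 47 -4
/      : 4 -11
10     : 4 -11 10
14     : 4 -11 10 14

[4, -11, 10, 14]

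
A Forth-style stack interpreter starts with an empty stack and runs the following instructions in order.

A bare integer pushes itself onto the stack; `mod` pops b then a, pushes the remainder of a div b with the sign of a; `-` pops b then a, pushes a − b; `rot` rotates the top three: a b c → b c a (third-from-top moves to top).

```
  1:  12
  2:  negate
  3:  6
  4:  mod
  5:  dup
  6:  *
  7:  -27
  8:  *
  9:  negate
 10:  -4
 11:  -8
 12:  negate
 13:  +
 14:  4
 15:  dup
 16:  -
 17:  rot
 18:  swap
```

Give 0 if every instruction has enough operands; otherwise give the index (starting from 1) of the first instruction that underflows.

0

12      12
negate  -12
6       -12 6
mod     0
dup     0 0
*       0
-27     0 -27
*       0
negate  0
-4      0 -4
-8      0 -4 -8
negate  0 -4 8
+       0 4
4       0 4 4
dup     0 4 4 4
-       0 4 0
rot     4 0 0
swap    4 0 0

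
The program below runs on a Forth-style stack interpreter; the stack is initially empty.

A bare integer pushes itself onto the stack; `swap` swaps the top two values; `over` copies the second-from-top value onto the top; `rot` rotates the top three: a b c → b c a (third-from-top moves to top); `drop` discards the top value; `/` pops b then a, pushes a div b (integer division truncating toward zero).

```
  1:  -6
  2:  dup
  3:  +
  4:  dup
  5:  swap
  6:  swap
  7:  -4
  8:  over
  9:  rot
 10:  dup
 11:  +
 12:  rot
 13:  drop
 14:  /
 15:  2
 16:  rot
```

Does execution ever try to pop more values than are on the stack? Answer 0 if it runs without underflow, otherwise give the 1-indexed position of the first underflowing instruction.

-6   → -6
dup  → -6 -6
+    → -12
dup  → -12 -12
swap → -12 -12
swap → -12 -12
-4   → -12 -12 -4
over → -12 -12 -4 -12
rot  → -12 -4 -12 -12
dup  → -12 -4 -12 -12 -12
+    → -12 -4 -12 -24
rot  → -12 -12 -24 -4
drop → -12 -12 -24
/    → -12 0
2    → -12 0 2
rot  → 0 2 -12

0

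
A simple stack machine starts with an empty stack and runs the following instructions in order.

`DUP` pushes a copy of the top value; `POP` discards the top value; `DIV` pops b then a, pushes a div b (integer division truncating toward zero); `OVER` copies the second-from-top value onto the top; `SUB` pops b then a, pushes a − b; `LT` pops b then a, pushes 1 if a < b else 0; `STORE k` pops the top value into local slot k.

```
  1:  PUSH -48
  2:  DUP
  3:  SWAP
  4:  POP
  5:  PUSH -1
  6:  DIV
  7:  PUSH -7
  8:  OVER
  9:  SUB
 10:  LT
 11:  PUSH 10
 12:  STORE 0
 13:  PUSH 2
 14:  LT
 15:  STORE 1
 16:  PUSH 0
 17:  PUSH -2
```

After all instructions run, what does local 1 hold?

1

PUSH -48 : -48
DUP      : -48 -48
SWAP     : -48 -48
POP      : -48
PUSH -1  : -48 -1
DIV      : 48
PUSH -7  : 48 -7
OVER     : 48 -7 48
SUB      : 48 -55
LT       : 0
PUSH 10  : 0 10
STORE 0  : 0
PUSH 2   : 0 2
LT       : 1
STORE 1  : (empty)
PUSH 0   : 0
PUSH -2  : 0 -2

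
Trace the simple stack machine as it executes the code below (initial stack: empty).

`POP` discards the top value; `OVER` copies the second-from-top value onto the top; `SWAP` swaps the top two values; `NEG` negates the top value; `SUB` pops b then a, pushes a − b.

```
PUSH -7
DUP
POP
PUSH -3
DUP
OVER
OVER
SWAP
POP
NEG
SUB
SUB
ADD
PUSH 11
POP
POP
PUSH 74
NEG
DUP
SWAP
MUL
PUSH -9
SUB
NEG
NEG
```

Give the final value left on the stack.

5485

PUSH -7 → -7
DUP     → -7 -7
POP     → -7
PUSH -3 → -7 -3
DUP     → -7 -3 -3
OVER    → -7 -3 -3 -3
OVER    → -7 -3 -3 -3 -3
SWAP    → -7 -3 -3 -3 -3
POP     → -7 -3 -3 -3
NEG     → -7 -3 -3 3
SUB     → -7 -3 -6
SUB     → -7 3
ADD     → -4
PUSH 11 → -4 11
POP     → -4
POP     → (empty)
PUSH 74 → 74
NEG     → -74
DUP     → -74 -74
SWAP    → -74 -74
MUL     → 5476
PUSH -9 → 5476 -9
SUB     → 5485
NEG     → -5485
NEG     → 5485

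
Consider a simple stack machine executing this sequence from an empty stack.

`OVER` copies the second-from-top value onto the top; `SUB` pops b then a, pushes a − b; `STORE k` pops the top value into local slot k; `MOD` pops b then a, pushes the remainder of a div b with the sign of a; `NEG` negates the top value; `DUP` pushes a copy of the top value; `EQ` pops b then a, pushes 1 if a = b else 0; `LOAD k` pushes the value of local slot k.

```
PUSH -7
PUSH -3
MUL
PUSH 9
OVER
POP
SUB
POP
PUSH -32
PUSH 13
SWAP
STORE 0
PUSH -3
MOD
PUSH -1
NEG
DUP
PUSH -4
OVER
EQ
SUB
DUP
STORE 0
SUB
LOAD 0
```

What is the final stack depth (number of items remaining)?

3

PUSH -7  → -7
PUSH -3  → -7 -3
MUL      → 21
PUSH 9   → 21 9
OVER     → 21 9 21
POP      → 21 9
SUB      → 12
POP      → (empty)
PUSH -32 → -32
PUSH 13  → -32 13
SWAP     → 13 -32
STORE 0  → 13
PUSH -3  → 13 -3
MOD      → 1
PUSH -1  → 1 -1
NEG      → 1 1
DUP      → 1 1 1
PUSH -4  → 1 1 1 -4
OVER     → 1 1 1 -4 1
EQ       → 1 1 1 0
SUB      → 1 1 1
DUP      → 1 1 1 1
STORE 0  → 1 1 1
SUB      → 1 0
LOAD 0   → 1 0 1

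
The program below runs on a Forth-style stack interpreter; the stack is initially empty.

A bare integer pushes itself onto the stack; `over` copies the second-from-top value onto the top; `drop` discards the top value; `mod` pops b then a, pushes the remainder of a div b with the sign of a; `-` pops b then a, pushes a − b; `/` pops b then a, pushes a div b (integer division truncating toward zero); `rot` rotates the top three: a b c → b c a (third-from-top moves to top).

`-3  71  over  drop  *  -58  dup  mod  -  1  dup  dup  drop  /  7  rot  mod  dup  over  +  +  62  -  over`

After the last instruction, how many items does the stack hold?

3

-3    -3
71    -3 71
over  -3 71 -3
drop  -3 71
*     -213
-58   -213 -58
dup   -213 -58 -58
mod   -213 0
-     -213
1     -213 1
dup   -213 1 1
dup   -213 1 1 1
drop  -213 1 1
/     -213 1
7     -213 1 7
rot   1 7 -213
mod   1 7
dup   1 7 7
over  1 7 7 7
+     1 7 14
+     1 21
62    1 21 62
-     1 -41
over  1 -41 1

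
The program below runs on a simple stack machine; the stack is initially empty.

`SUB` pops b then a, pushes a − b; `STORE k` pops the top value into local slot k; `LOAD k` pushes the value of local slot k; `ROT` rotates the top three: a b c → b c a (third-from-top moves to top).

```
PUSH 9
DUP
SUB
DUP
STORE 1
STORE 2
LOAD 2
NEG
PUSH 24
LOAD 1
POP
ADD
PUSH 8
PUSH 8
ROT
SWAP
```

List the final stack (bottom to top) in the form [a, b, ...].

[8, 24, 8]

PUSH 9   [9]
DUP      [9, 9]
SUB      [0]
DUP      [0, 0]
STORE 1  [0]
STORE 2  []
LOAD 2   [0]
NEG      [0]
PUSH 24  [0, 24]
LOAD 1   [0, 24, 0]
POP      [0, 24]
ADD      [24]
PUSH 8   [24, 8]
PUSH 8   [24, 8, 8]
ROT      [8, 8, 24]
SWAP     [8, 24, 8]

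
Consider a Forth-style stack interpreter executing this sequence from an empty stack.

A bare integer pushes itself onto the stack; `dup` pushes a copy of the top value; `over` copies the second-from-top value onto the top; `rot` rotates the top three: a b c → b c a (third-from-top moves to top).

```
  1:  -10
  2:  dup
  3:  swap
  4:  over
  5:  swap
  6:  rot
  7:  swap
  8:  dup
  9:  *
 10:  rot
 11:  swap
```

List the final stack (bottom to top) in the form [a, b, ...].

[-10, -10, 100]

-10  → [-10]
dup  → [-10, -10]
swap → [-10, -10]
over → [-10, -10, -10]
swap → [-10, -10, -10]
rot  → [-10, -10, -10]
swap → [-10, -10, -10]
dup  → [-10, -10, -10, -10]
*    → [-10, -10, 100]
rot  → [-10, 100, -10]
swap → [-10, -10, 100]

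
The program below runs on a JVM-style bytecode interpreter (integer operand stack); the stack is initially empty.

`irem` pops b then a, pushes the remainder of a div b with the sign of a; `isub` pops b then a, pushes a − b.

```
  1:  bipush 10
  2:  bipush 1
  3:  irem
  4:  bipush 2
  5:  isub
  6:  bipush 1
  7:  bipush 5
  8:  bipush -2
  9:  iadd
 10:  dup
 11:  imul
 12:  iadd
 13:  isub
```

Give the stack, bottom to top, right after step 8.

[-2, 1, 5, -2]

bipush 10 → 10
bipush 1  → 10 1
irem      → 0
bipush 2  → 0 2
isub      → -2
bipush 1  → -2 1
bipush 5  → -2 1 5
bipush -2 → -2 1 5 -2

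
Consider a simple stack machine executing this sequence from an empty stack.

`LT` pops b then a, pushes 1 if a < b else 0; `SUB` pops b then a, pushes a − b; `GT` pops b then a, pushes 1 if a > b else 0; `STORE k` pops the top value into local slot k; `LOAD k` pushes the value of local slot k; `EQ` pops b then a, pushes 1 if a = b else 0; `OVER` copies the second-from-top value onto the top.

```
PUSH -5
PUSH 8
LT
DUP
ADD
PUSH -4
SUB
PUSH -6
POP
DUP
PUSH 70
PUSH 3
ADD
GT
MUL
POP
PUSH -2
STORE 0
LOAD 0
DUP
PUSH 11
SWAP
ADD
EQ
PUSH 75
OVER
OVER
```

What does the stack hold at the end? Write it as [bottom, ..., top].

PUSH -5 -> [-5]
PUSH 8  -> [-5, 8]
LT      -> [1]
DUP     -> [1, 1]
ADD     -> [2]
PUSH -4 -> [2, -4]
SUB     -> [6]
PUSH -6 -> [6, -6]
POP     -> [6]
DUP     -> [6, 6]
PUSH 70 -> [6, 6, 70]
PUSH 3  -> [6, 6, 70, 3]
ADD     -> [6, 6, 73]
GT      -> [6, 0]
MUL     -> [0]
POP     -> []
PUSH -2 -> [-2]
STORE 0 -> []
LOAD 0  -> [-2]
DUP     -> [-2, -2]
PUSH 11 -> [-2, -2, 11]
SWAP    -> [-2, 11, -2]
ADD     -> [-2, 9]
EQ      -> [0]
PUSH 75 -> [0, 75]
OVER    -> [0, 75, 0]
OVER    -> [0, 75, 0, 75]

[0, 75, 0, 75]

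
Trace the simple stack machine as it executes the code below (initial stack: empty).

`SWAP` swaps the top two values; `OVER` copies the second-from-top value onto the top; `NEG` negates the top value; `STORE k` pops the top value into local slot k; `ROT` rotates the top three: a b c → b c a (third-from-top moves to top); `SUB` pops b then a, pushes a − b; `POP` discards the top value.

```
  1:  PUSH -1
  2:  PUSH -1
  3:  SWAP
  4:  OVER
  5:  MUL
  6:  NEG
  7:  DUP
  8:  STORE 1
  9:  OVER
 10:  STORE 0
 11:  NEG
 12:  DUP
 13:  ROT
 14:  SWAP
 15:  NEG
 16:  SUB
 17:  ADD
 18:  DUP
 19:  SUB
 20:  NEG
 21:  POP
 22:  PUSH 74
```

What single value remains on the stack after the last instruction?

74

PUSH -1  -1
PUSH -1  -1 -1
SWAP     -1 -1
OVER     -1 -1 -1
MUL      -1 1
NEG      -1 -1
DUP      -1 -1 -1
STORE 1  -1 -1
OVER     -1 -1 -1
STORE 0  -1 -1
NEG      -1 1
DUP      -1 1 1
ROT      1 1 -1
SWAP     1 -1 1
NEG      1 -1 -1
SUB      1 0
ADD      1
DUP      1 1
SUB      0
NEG      0
POP      (empty)
PUSH 74  74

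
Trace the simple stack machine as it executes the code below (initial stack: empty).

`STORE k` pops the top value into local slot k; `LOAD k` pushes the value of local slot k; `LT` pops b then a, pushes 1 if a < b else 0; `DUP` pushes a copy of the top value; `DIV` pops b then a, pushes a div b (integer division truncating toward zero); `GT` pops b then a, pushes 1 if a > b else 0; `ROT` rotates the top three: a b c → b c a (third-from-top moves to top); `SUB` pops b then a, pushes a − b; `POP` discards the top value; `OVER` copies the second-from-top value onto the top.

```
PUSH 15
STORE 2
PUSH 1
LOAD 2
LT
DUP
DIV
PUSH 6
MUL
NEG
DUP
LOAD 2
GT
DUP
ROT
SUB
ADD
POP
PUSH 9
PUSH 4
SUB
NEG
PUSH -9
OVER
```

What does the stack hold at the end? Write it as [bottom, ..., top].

PUSH 15 : 15
STORE 2 : (empty)
PUSH 1  : 1
LOAD 2  : 1 15
LT      : 1
DUP     : 1 1
DIV     : 1
PUSH 6  : 1 6
MUL     : 6
NEG     : -6
DUP     : -6 -6
LOAD 2  : -6 -6 15
GT      : -6 0
DUP     : -6 0 0
ROT     : 0 0 -6
SUB     : 0 6
ADD     : 6
POP     : (empty)
PUSH 9  : 9
PUSH 4  : 9 4
SUB     : 5
NEG     : -5
PUSH -9 : -5 -9
OVER    : -5 -9 -5

[-5, -9, -5]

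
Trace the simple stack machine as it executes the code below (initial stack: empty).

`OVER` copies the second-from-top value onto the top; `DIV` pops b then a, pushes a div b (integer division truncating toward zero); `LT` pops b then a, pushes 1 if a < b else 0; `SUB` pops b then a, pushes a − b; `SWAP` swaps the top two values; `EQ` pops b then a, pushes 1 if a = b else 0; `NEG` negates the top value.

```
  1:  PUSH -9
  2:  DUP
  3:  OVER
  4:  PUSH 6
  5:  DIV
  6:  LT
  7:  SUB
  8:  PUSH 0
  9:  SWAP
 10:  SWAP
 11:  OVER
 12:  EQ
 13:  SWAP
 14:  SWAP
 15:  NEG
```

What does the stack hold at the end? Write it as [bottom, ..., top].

[-10, 0]

PUSH -9 -> [-9]
DUP     -> [-9, -9]
OVER    -> [-9, -9, -9]
PUSH 6  -> [-9, -9, -9, 6]
DIV     -> [-9, -9, -1]
LT      -> [-9, 1]
SUB     -> [-10]
PUSH 0  -> [-10, 0]
SWAP    -> [0, -10]
SWAP    -> [-10, 0]
OVER    -> [-10, 0, -10]
EQ      -> [-10, 0]
SWAP    -> [0, -10]
SWAP    -> [-10, 0]
NEG     -> [-10, 0]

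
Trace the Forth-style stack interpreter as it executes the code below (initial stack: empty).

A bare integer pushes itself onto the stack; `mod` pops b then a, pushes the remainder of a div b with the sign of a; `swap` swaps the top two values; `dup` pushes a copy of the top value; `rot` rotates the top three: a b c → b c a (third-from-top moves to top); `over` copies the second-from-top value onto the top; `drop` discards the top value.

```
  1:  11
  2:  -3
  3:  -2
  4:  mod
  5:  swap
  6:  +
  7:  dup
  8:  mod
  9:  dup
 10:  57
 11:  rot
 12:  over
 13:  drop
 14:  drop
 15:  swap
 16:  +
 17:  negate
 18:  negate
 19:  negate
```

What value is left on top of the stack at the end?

11     : 11
-3     : 11 -3
-2     : 11 -3 -2
mod    : 11 -1
swap   : -1 11
+      : 10
dup    : 10 10
mod    : 0
dup    : 0 0
57     : 0 0 57
rot    : 0 57 0
over   : 0 57 0 57
drop   : 0 57 0
drop   : 0 57
swap   : 57 0
+      : 57
negate : -57
negate : 57
negate : -57

-57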